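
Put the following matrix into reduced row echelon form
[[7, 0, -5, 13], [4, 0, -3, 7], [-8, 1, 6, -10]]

r1 → 1/7·r1
  [  1  0  -5/7  13/7 ]
  [  4  0    -3     7 ]
  [ -8  1     6   -10 ]
r2 → r2 − 4·r1
  [  1  0  -5/7  13/7 ]
  [  0  0  -1/7  -3/7 ]
  [ -8  1     6   -10 ]
r3 → r3 + 8·r1
  [ 1  0  -5/7  13/7 ]
  [ 0  0  -1/7  -3/7 ]
  [ 0  1   2/7  34/7 ]
r2 ↔ r3
  [ 1  0  -5/7  13/7 ]
  [ 0  1   2/7  34/7 ]
  [ 0  0  -1/7  -3/7 ]
r3 → -7·r3
  [ 1  0  -5/7  13/7 ]
  [ 0  1   2/7  34/7 ]
  [ 0  0     1     3 ]
r2 → r2 − 2/7·r3
  [ 1  0  -5/7  13/7 ]
  [ 0  1     0     4 ]
  [ 0  0     1     3 ]
r1 → r1 + 5/7·r3
  [ 1  0  0  4 ]
  [ 0  1  0  4 ]
  [ 0  0  1  3 ]

[[1, 0, 0, 4], [0, 1, 0, 4], [0, 0, 1, 3]]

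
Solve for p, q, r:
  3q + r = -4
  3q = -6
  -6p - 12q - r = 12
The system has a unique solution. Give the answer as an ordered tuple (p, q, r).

(5/3, -2, 2)

Form the augmented matrix and row-reduce:
  [  0    3   1  |  -4 ]
  [  0    3   0  |  -6 ]
  [ -6  -12  -1  |  12 ]
R1 ↔ R3
R1 -> -1/6·R1
R2 -> 1/3·R2
R3 -> R3 − 3·R2
R1 -> R1 − 1/6·R3
R1 -> R1 − 2·R2
Reading off the last column: p = 5/3, q = -2, r = 2.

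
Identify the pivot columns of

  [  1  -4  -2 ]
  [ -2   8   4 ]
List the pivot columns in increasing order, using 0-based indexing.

r2 := r2 + 2·r1
  [ 1  -4  -2 ]
  [ 0   0   0 ]
Pivot columns are the columns containing a leading 1.

0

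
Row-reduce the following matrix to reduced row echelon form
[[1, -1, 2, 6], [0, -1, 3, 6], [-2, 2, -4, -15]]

ρ3 -> ρ3 + 2·ρ1
  [ 1  -1  2   6 ]
  [ 0  -1  3   6 ]
  [ 0   0  0  -3 ]
ρ2 -> -1·ρ2
  [ 1  -1   2   6 ]
  [ 0   1  -3  -6 ]
  [ 0   0   0  -3 ]
ρ3 -> -1/3·ρ3
  [ 1  -1   2   6 ]
  [ 0   1  -3  -6 ]
  [ 0   0   0   1 ]
ρ2 -> ρ2 + 6·ρ3
  [ 1  -1   2  6 ]
  [ 0   1  -3  0 ]
  [ 0   0   0  1 ]
ρ1 -> ρ1 − 6·ρ3
  [ 1  -1   2  0 ]
  [ 0   1  -3  0 ]
  [ 0   0   0  1 ]
ρ1 -> ρ1 + ρ2
  [ 1  0  -1  0 ]
  [ 0  1  -3  0 ]
  [ 0  0   0  1 ]

[[1, 0, -1, 0], [0, 1, -3, 0], [0, 0, 0, 1]]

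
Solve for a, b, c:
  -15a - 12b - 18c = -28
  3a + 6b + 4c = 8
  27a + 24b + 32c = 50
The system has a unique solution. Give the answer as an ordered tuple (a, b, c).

Form the augmented matrix and row-reduce:
  [ -15  -12  -18  |  -28 ]
  [   3    6    4  |    8 ]
  [  27   24   32  |   50 ]
ρ1 → -1/15·ρ1
ρ2 → ρ2 − 3·ρ1
ρ3 → ρ3 − 27·ρ1
ρ2 → 5/18·ρ2
ρ3 → ρ3 − 12/5·ρ2
ρ3 → -3/2·ρ3
ρ2 → ρ2 − 1/9·ρ3
ρ1 → ρ1 − 6/5·ρ3
ρ1 → ρ1 − 4/5·ρ2
Reading off the last column: a = -2, b = 1/3, c = 3.

(-2, 1/3, 3)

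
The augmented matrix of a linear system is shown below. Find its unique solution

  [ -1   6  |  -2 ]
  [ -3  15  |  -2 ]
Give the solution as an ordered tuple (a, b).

(-6, -4/3)

ρ1 ← -1·ρ1
  [  1  -6  |   2 ]
  [ -3  15  |  -2 ]
ρ2 ← ρ2 + 3·ρ1
  [ 1  -6  |  2 ]
  [ 0  -3  |  4 ]
ρ2 ← -1/3·ρ2
  [ 1  -6  |     2 ]
  [ 0   1  |  -4/3 ]
ρ1 ← ρ1 + 6·ρ2
  [ 1  0  |    -6 ]
  [ 0  1  |  -4/3 ]
Reading off the last column: a = -6, b = -4/3.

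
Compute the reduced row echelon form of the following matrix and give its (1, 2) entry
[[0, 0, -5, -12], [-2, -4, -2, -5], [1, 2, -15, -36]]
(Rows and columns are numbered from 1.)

2

ρ1 <=> ρ2
  [ -2  -4   -2   -5 ]
  [  0   0   -5  -12 ]
  [  1   2  -15  -36 ]
ρ1 -> -1/2·ρ1
  [ 1  2    1  5/2 ]
  [ 0  0   -5  -12 ]
  [ 1  2  -15  -36 ]
ρ3 -> ρ3 − ρ1
  [ 1  2    1    5/2 ]
  [ 0  0   -5    -12 ]
  [ 0  0  -16  -77/2 ]
ρ2 -> -1/5·ρ2
  [ 1  2    1    5/2 ]
  [ 0  0    1   12/5 ]
  [ 0  0  -16  -77/2 ]
ρ3 -> ρ3 + 16·ρ2
  [ 1  2  1    5/2 ]
  [ 0  0  1   12/5 ]
  [ 0  0  0  -1/10 ]
ρ3 -> -10·ρ3
  [ 1  2  1   5/2 ]
  [ 0  0  1  12/5 ]
  [ 0  0  0     1 ]
ρ2 -> ρ2 − 12/5·ρ3
  [ 1  2  1  5/2 ]
  [ 0  0  1    0 ]
  [ 0  0  0    1 ]
ρ1 -> ρ1 − 5/2·ρ3
  [ 1  2  1  0 ]
  [ 0  0  1  0 ]
  [ 0  0  0  1 ]
ρ1 -> ρ1 − ρ2
  [ 1  2  0  0 ]
  [ 0  0  1  0 ]
  [ 0  0  0  1 ]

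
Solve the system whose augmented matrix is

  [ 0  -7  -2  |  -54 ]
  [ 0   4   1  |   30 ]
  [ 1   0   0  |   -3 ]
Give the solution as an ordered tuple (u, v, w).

Swap r1 and r3.
  [ 1   0   0  |   -3 ]
  [ 0   4   1  |   30 ]
  [ 0  -7  -2  |  -54 ]
Multiply r2 by 1/4.
  [ 1   0    0  |    -3 ]
  [ 0   1  1/4  |  15/2 ]
  [ 0  -7   -2  |   -54 ]
Add 7 times r2 to r3.
  [ 1  0     0  |    -3 ]
  [ 0  1   1/4  |  15/2 ]
  [ 0  0  -1/4  |  -3/2 ]
Multiply r3 by -4.
  [ 1  0    0  |    -3 ]
  [ 0  1  1/4  |  15/2 ]
  [ 0  0    1  |     6 ]
Subtract 1/4 times r3 from r2.
  [ 1  0  0  |  -3 ]
  [ 0  1  0  |   6 ]
  [ 0  0  1  |   6 ]
Reading off the last column: u = -3, v = 6, w = 6.

(-3, 6, 6)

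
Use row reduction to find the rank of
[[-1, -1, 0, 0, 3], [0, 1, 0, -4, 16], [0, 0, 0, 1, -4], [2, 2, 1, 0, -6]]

rank = 4

ρ1 := -1·ρ1
  [ 1  1  0   0  -3 ]
  [ 0  1  0  -4  16 ]
  [ 0  0  0   1  -4 ]
  [ 2  2  1   0  -6 ]
ρ4 := ρ4 − 2·ρ1
  [ 1  1  0   0  -3 ]
  [ 0  1  0  -4  16 ]
  [ 0  0  0   1  -4 ]
  [ 0  0  1   0   0 ]
ρ3 <-> ρ4
  [ 1  1  0   0  -3 ]
  [ 0  1  0  -4  16 ]
  [ 0  0  1   0   0 ]
  [ 0  0  0   1  -4 ]
ρ2 := ρ2 + 4·ρ4
  [ 1  1  0  0  -3 ]
  [ 0  1  0  0   0 ]
  [ 0  0  1  0   0 ]
  [ 0  0  0  1  -4 ]
ρ1 := ρ1 − ρ2
  [ 1  0  0  0  -3 ]
  [ 0  1  0  0   0 ]
  [ 0  0  1  0   0 ]
  [ 0  0  0  1  -4 ]
The reduced form has 4 nonzero rows.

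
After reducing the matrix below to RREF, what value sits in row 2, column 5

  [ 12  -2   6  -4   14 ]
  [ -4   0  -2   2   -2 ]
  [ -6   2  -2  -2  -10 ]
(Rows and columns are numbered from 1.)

-4

R1 := 1/12·R1
  [  1  -1/6  1/2  -1/3  7/6 ]
  [ -4     0   -2     2   -2 ]
  [ -6     2   -2    -2  -10 ]
R2 := R2 + 4·R1
  [  1  -1/6  1/2  -1/3  7/6 ]
  [  0  -2/3    0   2/3  8/3 ]
  [ -6     2   -2    -2  -10 ]
R3 := R3 + 6·R1
  [ 1  -1/6  1/2  -1/3  7/6 ]
  [ 0  -2/3    0   2/3  8/3 ]
  [ 0     1    1    -4   -3 ]
R2 := -3/2·R2
  [ 1  -1/6  1/2  -1/3  7/6 ]
  [ 0     1    0    -1   -4 ]
  [ 0     1    1    -4   -3 ]
R3 := R3 − R2
  [ 1  -1/6  1/2  -1/3  7/6 ]
  [ 0     1    0    -1   -4 ]
  [ 0     0    1    -3    1 ]
R1 := R1 − 1/2·R3
  [ 1  -1/6  0  7/6  2/3 ]
  [ 0     1  0   -1   -4 ]
  [ 0     0  1   -3    1 ]
R1 := R1 + 1/6·R2
  [ 1  0  0   1   0 ]
  [ 0  1  0  -1  -4 ]
  [ 0  0  1  -3   1 ]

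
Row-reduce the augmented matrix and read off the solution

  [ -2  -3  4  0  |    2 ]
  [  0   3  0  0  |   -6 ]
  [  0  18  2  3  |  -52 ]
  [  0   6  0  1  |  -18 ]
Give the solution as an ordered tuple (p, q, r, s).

(4, -2, 1, -6)

Multiply R1 by -1/2.
  [ 1  3/2  -2  0  |   -1 ]
  [ 0    3   0  0  |   -6 ]
  [ 0   18   2  3  |  -52 ]
  [ 0    6   0  1  |  -18 ]
Multiply R2 by 1/3.
  [ 1  3/2  -2  0  |   -1 ]
  [ 0    1   0  0  |   -2 ]
  [ 0   18   2  3  |  -52 ]
  [ 0    6   0  1  |  -18 ]
Subtract 18 times R2 from R3.
  [ 1  3/2  -2  0  |   -1 ]
  [ 0    1   0  0  |   -2 ]
  [ 0    0   2  3  |  -16 ]
  [ 0    6   0  1  |  -18 ]
Subtract 6 times R2 from R4.
  [ 1  3/2  -2  0  |   -1 ]
  [ 0    1   0  0  |   -2 ]
  [ 0    0   2  3  |  -16 ]
  [ 0    0   0  1  |   -6 ]
Multiply R3 by 1/2.
  [ 1  3/2  -2    0  |  -1 ]
  [ 0    1   0    0  |  -2 ]
  [ 0    0   1  3/2  |  -8 ]
  [ 0    0   0    1  |  -6 ]
Subtract 3/2 times R4 from R3.
  [ 1  3/2  -2  0  |  -1 ]
  [ 0    1   0  0  |  -2 ]
  [ 0    0   1  0  |   1 ]
  [ 0    0   0  1  |  -6 ]
Add 2 times R3 to R1.
  [ 1  3/2  0  0  |   1 ]
  [ 0    1  0  0  |  -2 ]
  [ 0    0  1  0  |   1 ]
  [ 0    0  0  1  |  -6 ]
Subtract 3/2 times R2 from R1.
  [ 1  0  0  0  |   4 ]
  [ 0  1  0  0  |  -2 ]
  [ 0  0  1  0  |   1 ]
  [ 0  0  0  1  |  -6 ]
Reading off the last column: p = 4, q = -2, r = 1, s = -6.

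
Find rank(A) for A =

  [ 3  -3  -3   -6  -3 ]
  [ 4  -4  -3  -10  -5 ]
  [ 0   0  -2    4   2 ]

rank = 2

Multiply ρ1 by 1/3.
  [ 1  -1  -1   -2  -1 ]
  [ 4  -4  -3  -10  -5 ]
  [ 0   0  -2    4   2 ]
Subtract 4 times ρ1 from ρ2.
  [ 1  -1  -1  -2  -1 ]
  [ 0   0   1  -2  -1 ]
  [ 0   0  -2   4   2 ]
Add 2 times ρ2 to ρ3.
  [ 1  -1  -1  -2  -1 ]
  [ 0   0   1  -2  -1 ]
  [ 0   0   0   0   0 ]
Add ρ2 to ρ1.
  [ 1  -1  0  -4  -2 ]
  [ 0   0  1  -2  -1 ]
  [ 0   0  0   0   0 ]
The reduced form has 2 nonzero rows.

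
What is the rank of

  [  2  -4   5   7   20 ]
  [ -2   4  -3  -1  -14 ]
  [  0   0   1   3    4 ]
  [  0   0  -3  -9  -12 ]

rank = 3

R1 -> 1/2·R1
  [  1  -2  5/2  7/2   10 ]
  [ -2   4   -3   -1  -14 ]
  [  0   0    1    3    4 ]
  [  0   0   -3   -9  -12 ]
R2 -> R2 + 2·R1
  [ 1  -2  5/2  7/2   10 ]
  [ 0   0    2    6    6 ]
  [ 0   0    1    3    4 ]
  [ 0   0   -3   -9  -12 ]
R2 -> 1/2·R2
  [ 1  -2  5/2  7/2   10 ]
  [ 0   0    1    3    3 ]
  [ 0   0    1    3    4 ]
  [ 0   0   -3   -9  -12 ]
R3 -> R3 − R2
  [ 1  -2  5/2  7/2   10 ]
  [ 0   0    1    3    3 ]
  [ 0   0    0    0    1 ]
  [ 0   0   -3   -9  -12 ]
R4 -> R4 + 3·R2
  [ 1  -2  5/2  7/2  10 ]
  [ 0   0    1    3   3 ]
  [ 0   0    0    0   1 ]
  [ 0   0    0    0  -3 ]
R4 -> R4 + 3·R3
  [ 1  -2  5/2  7/2  10 ]
  [ 0   0    1    3   3 ]
  [ 0   0    0    0   1 ]
  [ 0   0    0    0   0 ]
R2 -> R2 − 3·R3
  [ 1  -2  5/2  7/2  10 ]
  [ 0   0    1    3   0 ]
  [ 0   0    0    0   1 ]
  [ 0   0    0    0   0 ]
R1 -> R1 − 10·R3
  [ 1  -2  5/2  7/2  0 ]
  [ 0   0    1    3  0 ]
  [ 0   0    0    0  1 ]
  [ 0   0    0    0  0 ]
R1 -> R1 − 5/2·R2
  [ 1  -2  0  -4  0 ]
  [ 0   0  1   3  0 ]
  [ 0   0  0   0  1 ]
  [ 0   0  0   0  0 ]
The reduced form has 3 nonzero rows.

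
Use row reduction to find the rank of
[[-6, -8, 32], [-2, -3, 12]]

Multiply ρ1 by -1/6.
  [  1  4/3  -16/3 ]
  [ -2   -3     12 ]
Add 2 times ρ1 to ρ2.
  [ 1   4/3  -16/3 ]
  [ 0  -1/3    4/3 ]
Multiply ρ2 by -3.
  [ 1  4/3  -16/3 ]
  [ 0    1     -4 ]
Subtract 4/3 times ρ2 from ρ1.
  [ 1  0   0 ]
  [ 0  1  -4 ]
The reduced form has 2 nonzero rows.

rank = 2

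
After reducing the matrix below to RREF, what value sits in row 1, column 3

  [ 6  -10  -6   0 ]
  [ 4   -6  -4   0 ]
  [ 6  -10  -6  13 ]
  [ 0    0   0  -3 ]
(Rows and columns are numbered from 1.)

R1 ← 1/6·R1
  [ 1  -5/3  -1   0 ]
  [ 4    -6  -4   0 ]
  [ 6   -10  -6  13 ]
  [ 0     0   0  -3 ]
R2 ← R2 − 4·R1
  [ 1  -5/3  -1   0 ]
  [ 0   2/3   0   0 ]
  [ 6   -10  -6  13 ]
  [ 0     0   0  -3 ]
R3 ← R3 − 6·R1
  [ 1  -5/3  -1   0 ]
  [ 0   2/3   0   0 ]
  [ 0     0   0  13 ]
  [ 0     0   0  -3 ]
R2 ← 3/2·R2
  [ 1  -5/3  -1   0 ]
  [ 0     1   0   0 ]
  [ 0     0   0  13 ]
  [ 0     0   0  -3 ]
R3 ← 1/13·R3
  [ 1  -5/3  -1   0 ]
  [ 0     1   0   0 ]
  [ 0     0   0   1 ]
  [ 0     0   0  -3 ]
R4 ← R4 + 3·R3
  [ 1  -5/3  -1  0 ]
  [ 0     1   0  0 ]
  [ 0     0   0  1 ]
  [ 0     0   0  0 ]
R1 ← R1 + 5/3·R2
  [ 1  0  -1  0 ]
  [ 0  1   0  0 ]
  [ 0  0   0  1 ]
  [ 0  0   0  0 ]

-1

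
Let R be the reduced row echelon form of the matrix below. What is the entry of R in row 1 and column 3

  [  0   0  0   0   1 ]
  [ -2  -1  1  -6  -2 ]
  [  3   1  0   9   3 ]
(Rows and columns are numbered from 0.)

0

R1 <=> R2
  [ -2  -1  1  -6  -2 ]
  [  0   0  0   0   1 ]
  [  3   1  0   9   3 ]
R1 → -1/2·R1
  [ 1  1/2  -1/2  3  1 ]
  [ 0    0     0  0  1 ]
  [ 3    1     0  9  3 ]
R3 → R3 − 3·R1
  [ 1   1/2  -1/2  3  1 ]
  [ 0     0     0  0  1 ]
  [ 0  -1/2   3/2  0  0 ]
R2 <=> R3
  [ 1   1/2  -1/2  3  1 ]
  [ 0  -1/2   3/2  0  0 ]
  [ 0     0     0  0  1 ]
R2 → -2·R2
  [ 1  1/2  -1/2  3  1 ]
  [ 0    1    -3  0  0 ]
  [ 0    0     0  0  1 ]
R1 → R1 − R3
  [ 1  1/2  -1/2  3  0 ]
  [ 0    1    -3  0  0 ]
  [ 0    0     0  0  1 ]
R1 → R1 − 1/2·R2
  [ 1  0   1  3  0 ]
  [ 0  1  -3  0  0 ]
  [ 0  0   0  0  1 ]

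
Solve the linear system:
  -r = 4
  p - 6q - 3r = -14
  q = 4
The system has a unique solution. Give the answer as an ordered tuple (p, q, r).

Form the augmented matrix and row-reduce:
  [ 0   0  -1  |    4 ]
  [ 1  -6  -3  |  -14 ]
  [ 0   1   0  |    4 ]
Swap R1 and R2.
  [ 1  -6  -3  |  -14 ]
  [ 0   0  -1  |    4 ]
  [ 0   1   0  |    4 ]
Swap R2 and R3.
  [ 1  -6  -3  |  -14 ]
  [ 0   1   0  |    4 ]
  [ 0   0  -1  |    4 ]
Multiply R3 by -1.
  [ 1  -6  -3  |  -14 ]
  [ 0   1   0  |    4 ]
  [ 0   0   1  |   -4 ]
Add 3 times R3 to R1.
  [ 1  -6  0  |  -26 ]
  [ 0   1  0  |    4 ]
  [ 0   0  1  |   -4 ]
Add 6 times R2 to R1.
  [ 1  0  0  |  -2 ]
  [ 0  1  0  |   4 ]
  [ 0  0  1  |  -4 ]
Reading off the last column: p = -2, q = 4, r = -4.

(-2, 4, -4)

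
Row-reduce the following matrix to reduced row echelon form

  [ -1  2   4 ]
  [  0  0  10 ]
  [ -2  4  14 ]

Multiply R1 by -1.
  [  1  -2  -4 ]
  [  0   0  10 ]
  [ -2   4  14 ]
Add 2 times R1 to R3.
  [ 1  -2  -4 ]
  [ 0   0  10 ]
  [ 0   0   6 ]
Multiply R2 by 1/10.
  [ 1  -2  -4 ]
  [ 0   0   1 ]
  [ 0   0   6 ]
Subtract 6 times R2 from R3.
  [ 1  -2  -4 ]
  [ 0   0   1 ]
  [ 0   0   0 ]
Add 4 times R2 to R1.
  [ 1  -2  0 ]
  [ 0   0  1 ]
  [ 0   0  0 ]

[[1, -2, 0], [0, 0, 1], [0, 0, 0]]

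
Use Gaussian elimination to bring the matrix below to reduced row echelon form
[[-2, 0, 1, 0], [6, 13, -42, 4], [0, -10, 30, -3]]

R1 → -1/2·R1
  [ 1    0  -1/2   0 ]
  [ 6   13   -42   4 ]
  [ 0  -10    30  -3 ]
R2 → R2 − 6·R1
  [ 1    0  -1/2   0 ]
  [ 0   13   -39   4 ]
  [ 0  -10    30  -3 ]
R2 → 1/13·R2
  [ 1    0  -1/2     0 ]
  [ 0    1    -3  4/13 ]
  [ 0  -10    30    -3 ]
R3 → R3 + 10·R2
  [ 1  0  -1/2     0 ]
  [ 0  1    -3  4/13 ]
  [ 0  0     0  1/13 ]
R3 → 13·R3
  [ 1  0  -1/2     0 ]
  [ 0  1    -3  4/13 ]
  [ 0  0     0     1 ]
R2 → R2 − 4/13·R3
  [ 1  0  -1/2  0 ]
  [ 0  1    -3  0 ]
  [ 0  0     0  1 ]

[[1, 0, -1/2, 0], [0, 1, -3, 0], [0, 0, 0, 1]]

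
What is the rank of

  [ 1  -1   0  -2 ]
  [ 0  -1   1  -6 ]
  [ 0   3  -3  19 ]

rank = 3

Multiply r2 by -1.
  [ 1  -1   0  -2 ]
  [ 0   1  -1   6 ]
  [ 0   3  -3  19 ]
Subtract 3 times r2 from r3.
  [ 1  -1   0  -2 ]
  [ 0   1  -1   6 ]
  [ 0   0   0   1 ]
Subtract 6 times r3 from r2.
  [ 1  -1   0  -2 ]
  [ 0   1  -1   0 ]
  [ 0   0   0   1 ]
Add 2 times r3 to r1.
  [ 1  -1   0  0 ]
  [ 0   1  -1  0 ]
  [ 0   0   0  1 ]
Add r2 to r1.
  [ 1  0  -1  0 ]
  [ 0  1  -1  0 ]
  [ 0  0   0  1 ]
The reduced form has 3 nonzero rows.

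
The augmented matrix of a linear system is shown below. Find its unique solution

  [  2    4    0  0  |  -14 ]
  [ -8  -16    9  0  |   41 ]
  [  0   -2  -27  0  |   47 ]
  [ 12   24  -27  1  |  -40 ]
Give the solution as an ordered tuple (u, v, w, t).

(-5, -1, -5/3, -1)

R1 := 1/2·R1
R2 := R2 + 8·R1
R4 := R4 − 12·R1
R2 <=> R3
R2 := -1/2·R2
R3 := 1/9·R3
R4 := R4 + 27·R3
R2 := R2 − 27/2·R3
R1 := R1 − 2·R2
Reading off the last column: u = -5, v = -1, w = -5/3, t = -1.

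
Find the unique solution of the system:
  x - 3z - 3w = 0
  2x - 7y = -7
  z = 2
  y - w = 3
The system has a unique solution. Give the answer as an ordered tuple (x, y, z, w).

Form the augmented matrix and row-reduce:
  [ 1   0  -3  -3  |   0 ]
  [ 2  -7   0   0  |  -7 ]
  [ 0   0   1   0  |   2 ]
  [ 0   1   0  -1  |   3 ]
R2 ← R2 − 2·R1
  [ 1   0  -3  -3  |   0 ]
  [ 0  -7   6   6  |  -7 ]
  [ 0   0   1   0  |   2 ]
  [ 0   1   0  -1  |   3 ]
R2 ← -1/7·R2
  [ 1  0    -3    -3  |  0 ]
  [ 0  1  -6/7  -6/7  |  1 ]
  [ 0  0     1     0  |  2 ]
  [ 0  1     0    -1  |  3 ]
R4 ← R4 − R2
  [ 1  0    -3    -3  |  0 ]
  [ 0  1  -6/7  -6/7  |  1 ]
  [ 0  0     1     0  |  2 ]
  [ 0  0   6/7  -1/7  |  2 ]
R4 ← R4 − 6/7·R3
  [ 1  0    -3    -3  |    0 ]
  [ 0  1  -6/7  -6/7  |    1 ]
  [ 0  0     1     0  |    2 ]
  [ 0  0     0  -1/7  |  2/7 ]
R4 ← -7·R4
  [ 1  0    -3    -3  |   0 ]
  [ 0  1  -6/7  -6/7  |   1 ]
  [ 0  0     1     0  |   2 ]
  [ 0  0     0     1  |  -2 ]
R2 ← R2 + 6/7·R4
  [ 1  0    -3  -3  |     0 ]
  [ 0  1  -6/7   0  |  -5/7 ]
  [ 0  0     1   0  |     2 ]
  [ 0  0     0   1  |    -2 ]
R1 ← R1 + 3·R4
  [ 1  0    -3  0  |    -6 ]
  [ 0  1  -6/7  0  |  -5/7 ]
  [ 0  0     1  0  |     2 ]
  [ 0  0     0  1  |    -2 ]
R2 ← R2 + 6/7·R3
  [ 1  0  -3  0  |  -6 ]
  [ 0  1   0  0  |   1 ]
  [ 0  0   1  0  |   2 ]
  [ 0  0   0  1  |  -2 ]
R1 ← R1 + 3·R3
  [ 1  0  0  0  |   0 ]
  [ 0  1  0  0  |   1 ]
  [ 0  0  1  0  |   2 ]
  [ 0  0  0  1  |  -2 ]
Reading off the last column: x = 0, y = 1, z = 2, w = -2.

(0, 1, 2, -2)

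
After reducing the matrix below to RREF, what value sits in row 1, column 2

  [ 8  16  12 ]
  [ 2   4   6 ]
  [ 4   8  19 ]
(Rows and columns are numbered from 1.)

Multiply ρ1 by 1/8.
  [ 1  2  3/2 ]
  [ 2  4    6 ]
  [ 4  8   19 ]
Subtract 2 times ρ1 from ρ2.
  [ 1  2  3/2 ]
  [ 0  0    3 ]
  [ 4  8   19 ]
Subtract 4 times ρ1 from ρ3.
  [ 1  2  3/2 ]
  [ 0  0    3 ]
  [ 0  0   13 ]
Multiply ρ2 by 1/3.
  [ 1  2  3/2 ]
  [ 0  0    1 ]
  [ 0  0   13 ]
Subtract 13 times ρ2 from ρ3.
  [ 1  2  3/2 ]
  [ 0  0    1 ]
  [ 0  0    0 ]
Subtract 3/2 times ρ2 from ρ1.
  [ 1  2  0 ]
  [ 0  0  1 ]
  [ 0  0  0 ]

2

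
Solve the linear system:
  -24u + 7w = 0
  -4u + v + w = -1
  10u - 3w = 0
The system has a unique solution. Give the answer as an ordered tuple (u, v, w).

(0, -1, 0)

Form the augmented matrix and row-reduce:
  [ -24  0   7  |   0 ]
  [  -4  1   1  |  -1 ]
  [  10  0  -3  |   0 ]
R1 := -1/24·R1
  [  1  0  -7/24  |   0 ]
  [ -4  1      1  |  -1 ]
  [ 10  0     -3  |   0 ]
R2 := R2 + 4·R1
  [  1  0  -7/24  |   0 ]
  [  0  1   -1/6  |  -1 ]
  [ 10  0     -3  |   0 ]
R3 := R3 − 10·R1
  [ 1  0  -7/24  |   0 ]
  [ 0  1   -1/6  |  -1 ]
  [ 0  0  -1/12  |   0 ]
R3 := -12·R3
  [ 1  0  -7/24  |   0 ]
  [ 0  1   -1/6  |  -1 ]
  [ 0  0      1  |   0 ]
R2 := R2 + 1/6·R3
  [ 1  0  -7/24  |   0 ]
  [ 0  1      0  |  -1 ]
  [ 0  0      1  |   0 ]
R1 := R1 + 7/24·R3
  [ 1  0  0  |   0 ]
  [ 0  1  0  |  -1 ]
  [ 0  0  1  |   0 ]
Reading off the last column: u = 0, v = -1, w = 0.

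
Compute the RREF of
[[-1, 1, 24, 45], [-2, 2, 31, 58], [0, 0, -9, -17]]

R1 → -1·R1
  [  1  -1  -24  -45 ]
  [ -2   2   31   58 ]
  [  0   0   -9  -17 ]
R2 → R2 + 2·R1
  [ 1  -1  -24  -45 ]
  [ 0   0  -17  -32 ]
  [ 0   0   -9  -17 ]
R2 → -1/17·R2
  [ 1  -1  -24    -45 ]
  [ 0   0    1  32/17 ]
  [ 0   0   -9    -17 ]
R3 → R3 + 9·R2
  [ 1  -1  -24    -45 ]
  [ 0   0    1  32/17 ]
  [ 0   0    0  -1/17 ]
R3 → -17·R3
  [ 1  -1  -24    -45 ]
  [ 0   0    1  32/17 ]
  [ 0   0    0      1 ]
R2 → R2 − 32/17·R3
  [ 1  -1  -24  -45 ]
  [ 0   0    1    0 ]
  [ 0   0    0    1 ]
R1 → R1 + 45·R3
  [ 1  -1  -24  0 ]
  [ 0   0    1  0 ]
  [ 0   0    0  1 ]
R1 → R1 + 24·R2
  [ 1  -1  0  0 ]
  [ 0   0  1  0 ]
  [ 0   0  0  1 ]

[[1, -1, 0, 0], [0, 0, 1, 0], [0, 0, 0, 1]]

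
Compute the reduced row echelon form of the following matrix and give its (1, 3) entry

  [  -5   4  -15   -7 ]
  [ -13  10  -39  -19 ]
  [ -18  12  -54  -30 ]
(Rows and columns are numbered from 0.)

Multiply R1 by -1/5.
  [   1  -4/5    3  7/5 ]
  [ -13    10  -39  -19 ]
  [ -18    12  -54  -30 ]
Add 13 times R1 to R2.
  [   1  -4/5    3   7/5 ]
  [   0  -2/5    0  -4/5 ]
  [ -18    12  -54   -30 ]
Add 18 times R1 to R3.
  [ 1   -4/5  3    7/5 ]
  [ 0   -2/5  0   -4/5 ]
  [ 0  -12/5  0  -24/5 ]
Multiply R2 by -5/2.
  [ 1   -4/5  3    7/5 ]
  [ 0      1  0      2 ]
  [ 0  -12/5  0  -24/5 ]
Add 12/5 times R2 to R3.
  [ 1  -4/5  3  7/5 ]
  [ 0     1  0    2 ]
  [ 0     0  0    0 ]
Add 4/5 times R2 to R1.
  [ 1  0  3  3 ]
  [ 0  1  0  2 ]
  [ 0  0  0  0 ]

2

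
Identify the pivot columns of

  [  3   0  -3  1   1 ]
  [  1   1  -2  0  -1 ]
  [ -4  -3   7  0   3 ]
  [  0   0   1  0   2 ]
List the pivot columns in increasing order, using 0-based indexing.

r1 → 1/3·r1
r2 → r2 − r1
r3 → r3 + 4·r1
r3 → r3 + 3·r2
r3 <=> r4
r4 → 3·r4
r2 → r2 + 1/3·r4
r1 → r1 − 1/3·r4
r2 → r2 + r3
r1 → r1 + r3
Pivot columns are the columns containing a leading 1.

0, 1, 2, 3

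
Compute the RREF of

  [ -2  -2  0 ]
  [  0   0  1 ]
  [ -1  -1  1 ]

Multiply R1 by -1/2.
Add R1 to R3.
Subtract R2 from R3.

[[1, 1, 0], [0, 0, 1], [0, 0, 0]]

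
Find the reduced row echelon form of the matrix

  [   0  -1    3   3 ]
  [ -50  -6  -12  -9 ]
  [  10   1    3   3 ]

R1 <-> R2
  [ -50  -6  -12  -9 ]
  [   0  -1    3   3 ]
  [  10   1    3   3 ]
R1 → -1/50·R1
  [  1  3/25  6/25  9/50 ]
  [  0    -1     3     3 ]
  [ 10     1     3     3 ]
R3 → R3 − 10·R1
  [ 1  3/25  6/25  9/50 ]
  [ 0    -1     3     3 ]
  [ 0  -1/5   3/5   6/5 ]
R2 → -1·R2
  [ 1  3/25  6/25  9/50 ]
  [ 0     1    -3    -3 ]
  [ 0  -1/5   3/5   6/5 ]
R3 → R3 + 1/5·R2
  [ 1  3/25  6/25  9/50 ]
  [ 0     1    -3    -3 ]
  [ 0     0     0   3/5 ]
R3 → 5/3·R3
  [ 1  3/25  6/25  9/50 ]
  [ 0     1    -3    -3 ]
  [ 0     0     0     1 ]
R2 → R2 + 3·R3
  [ 1  3/25  6/25  9/50 ]
  [ 0     1    -3     0 ]
  [ 0     0     0     1 ]
R1 → R1 − 9/50·R3
  [ 1  3/25  6/25  0 ]
  [ 0     1    -3  0 ]
  [ 0     0     0  1 ]
R1 → R1 − 3/25·R2
  [ 1  0  3/5  0 ]
  [ 0  1   -3  0 ]
  [ 0  0    0  1 ]

[[1, 0, 3/5, 0], [0, 1, -3, 0], [0, 0, 0, 1]]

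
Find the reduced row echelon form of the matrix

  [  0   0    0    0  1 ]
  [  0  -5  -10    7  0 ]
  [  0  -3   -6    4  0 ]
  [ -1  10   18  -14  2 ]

[[1, 0, 2, 0, 0], [0, 1, 2, 0, 0], [0, 0, 0, 1, 0], [0, 0, 0, 0, 1]]

R1 ↔ R4
  [ -1  10   18  -14  2 ]
  [  0  -5  -10    7  0 ]
  [  0  -3   -6    4  0 ]
  [  0   0    0    0  1 ]
R1 := -1·R1
  [ 1  -10  -18  14  -2 ]
  [ 0   -5  -10   7   0 ]
  [ 0   -3   -6   4   0 ]
  [ 0    0    0   0   1 ]
R2 := -1/5·R2
  [ 1  -10  -18    14  -2 ]
  [ 0    1    2  -7/5   0 ]
  [ 0   -3   -6     4   0 ]
  [ 0    0    0     0   1 ]
R3 := R3 + 3·R2
  [ 1  -10  -18    14  -2 ]
  [ 0    1    2  -7/5   0 ]
  [ 0    0    0  -1/5   0 ]
  [ 0    0    0     0   1 ]
R3 := -5·R3
  [ 1  -10  -18    14  -2 ]
  [ 0    1    2  -7/5   0 ]
  [ 0    0    0     1   0 ]
  [ 0    0    0     0   1 ]
R1 := R1 + 2·R4
  [ 1  -10  -18    14  0 ]
  [ 0    1    2  -7/5  0 ]
  [ 0    0    0     1  0 ]
  [ 0    0    0     0  1 ]
R2 := R2 + 7/5·R3
  [ 1  -10  -18  14  0 ]
  [ 0    1    2   0  0 ]
  [ 0    0    0   1  0 ]
  [ 0    0    0   0  1 ]
R1 := R1 − 14·R3
  [ 1  -10  -18  0  0 ]
  [ 0    1    2  0  0 ]
  [ 0    0    0  1  0 ]
  [ 0    0    0  0  1 ]
R1 := R1 + 10·R2
  [ 1  0  2  0  0 ]
  [ 0  1  2  0  0 ]
  [ 0  0  0  1  0 ]
  [ 0  0  0  0  1 ]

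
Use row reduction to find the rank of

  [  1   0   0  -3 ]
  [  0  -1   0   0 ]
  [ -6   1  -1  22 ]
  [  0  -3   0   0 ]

Add 6 times ρ1 to ρ3.
Multiply ρ2 by -1.
Subtract ρ2 from ρ3.
Add 3 times ρ2 to ρ4.
Multiply ρ3 by -1.
The reduced form has 3 nonzero rows.

rank = 3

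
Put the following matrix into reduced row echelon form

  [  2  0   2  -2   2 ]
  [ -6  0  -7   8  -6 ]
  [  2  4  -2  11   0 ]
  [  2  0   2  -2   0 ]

Multiply R1 by 1/2.
  [  1  0   1  -1   1 ]
  [ -6  0  -7   8  -6 ]
  [  2  4  -2  11   0 ]
  [  2  0   2  -2   0 ]
Add 6 times R1 to R2.
  [ 1  0   1  -1  1 ]
  [ 0  0  -1   2  0 ]
  [ 2  4  -2  11  0 ]
  [ 2  0   2  -2  0 ]
Subtract 2 times R1 from R3.
  [ 1  0   1  -1   1 ]
  [ 0  0  -1   2   0 ]
  [ 0  4  -4  13  -2 ]
  [ 2  0   2  -2   0 ]
Subtract 2 times R1 from R4.
  [ 1  0   1  -1   1 ]
  [ 0  0  -1   2   0 ]
  [ 0  4  -4  13  -2 ]
  [ 0  0   0   0  -2 ]
Swap R2 and R3.
  [ 1  0   1  -1   1 ]
  [ 0  4  -4  13  -2 ]
  [ 0  0  -1   2   0 ]
  [ 0  0   0   0  -2 ]
Multiply R2 by 1/4.
  [ 1  0   1    -1     1 ]
  [ 0  1  -1  13/4  -1/2 ]
  [ 0  0  -1     2     0 ]
  [ 0  0   0     0    -2 ]
Multiply R3 by -1.
  [ 1  0   1    -1     1 ]
  [ 0  1  -1  13/4  -1/2 ]
  [ 0  0   1    -2     0 ]
  [ 0  0   0     0    -2 ]
Multiply R4 by -1/2.
  [ 1  0   1    -1     1 ]
  [ 0  1  -1  13/4  -1/2 ]
  [ 0  0   1    -2     0 ]
  [ 0  0   0     0     1 ]
Add 1/2 times R4 to R2.
  [ 1  0   1    -1  1 ]
  [ 0  1  -1  13/4  0 ]
  [ 0  0   1    -2  0 ]
  [ 0  0   0     0  1 ]
Subtract R4 from R1.
  [ 1  0   1    -1  0 ]
  [ 0  1  -1  13/4  0 ]
  [ 0  0   1    -2  0 ]
  [ 0  0   0     0  1 ]
Add R3 to R2.
  [ 1  0  1   -1  0 ]
  [ 0  1  0  5/4  0 ]
  [ 0  0  1   -2  0 ]
  [ 0  0  0    0  1 ]
Subtract R3 from R1.
  [ 1  0  0    1  0 ]
  [ 0  1  0  5/4  0 ]
  [ 0  0  1   -2  0 ]
  [ 0  0  0    0  1 ]

[[1, 0, 0, 1, 0], [0, 1, 0, 5/4, 0], [0, 0, 1, -2, 0], [0, 0, 0, 0, 1]]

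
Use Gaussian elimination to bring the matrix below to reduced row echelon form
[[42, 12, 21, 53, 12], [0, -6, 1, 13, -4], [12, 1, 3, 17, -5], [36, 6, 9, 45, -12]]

[[1, 0, 0, 4/3, -1], [0, 1, 0, -2, 1], [0, 0, 1, 1, 2], [0, 0, 0, 0, 0]]

ρ1 → 1/42·ρ1
ρ3 → ρ3 − 12·ρ1
ρ4 → ρ4 − 36·ρ1
ρ2 → -1/6·ρ2
ρ3 → ρ3 + 17/7·ρ2
ρ4 → ρ4 + 30/7·ρ2
ρ3 → -42/143·ρ3
ρ4 → ρ4 + 68/7·ρ3
ρ2 → ρ2 + 1/6·ρ3
ρ1 → ρ1 − 1/2·ρ3
ρ1 → ρ1 − 2/7·ρ2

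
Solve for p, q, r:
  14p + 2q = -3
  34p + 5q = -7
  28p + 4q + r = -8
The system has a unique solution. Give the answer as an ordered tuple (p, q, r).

Form the augmented matrix and row-reduce:
  [ 14  2  0  |  -3 ]
  [ 34  5  0  |  -7 ]
  [ 28  4  1  |  -8 ]
r1 -> 1/14·r1
  [  1  1/7  0  |  -3/14 ]
  [ 34    5  0  |     -7 ]
  [ 28    4  1  |     -8 ]
r2 -> r2 − 34·r1
  [  1  1/7  0  |  -3/14 ]
  [  0  1/7  0  |    2/7 ]
  [ 28    4  1  |     -8 ]
r3 -> r3 − 28·r1
  [ 1  1/7  0  |  -3/14 ]
  [ 0  1/7  0  |    2/7 ]
  [ 0    0  1  |     -2 ]
r2 -> 7·r2
  [ 1  1/7  0  |  -3/14 ]
  [ 0    1  0  |      2 ]
  [ 0    0  1  |     -2 ]
r1 -> r1 − 1/7·r2
  [ 1  0  0  |  -1/2 ]
  [ 0  1  0  |     2 ]
  [ 0  0  1  |    -2 ]
Reading off the last column: p = -1/2, q = 2, r = -2.

(-1/2, 2, -2)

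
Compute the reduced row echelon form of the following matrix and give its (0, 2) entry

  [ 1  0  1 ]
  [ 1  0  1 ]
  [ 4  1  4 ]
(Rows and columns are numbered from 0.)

1

Subtract R1 from R2.
  [ 1  0  1 ]
  [ 0  0  0 ]
  [ 4  1  4 ]
Subtract 4 times R1 from R3.
  [ 1  0  1 ]
  [ 0  0  0 ]
  [ 0  1  0 ]
Swap R2 and R3.
  [ 1  0  1 ]
  [ 0  1  0 ]
  [ 0  0  0 ]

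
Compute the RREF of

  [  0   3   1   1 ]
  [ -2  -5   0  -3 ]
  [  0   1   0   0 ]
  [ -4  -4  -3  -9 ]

R1 ↔ R2
  [ -2  -5   0  -3 ]
  [  0   3   1   1 ]
  [  0   1   0   0 ]
  [ -4  -4  -3  -9 ]
R1 → -1/2·R1
  [  1  5/2   0  3/2 ]
  [  0    3   1    1 ]
  [  0    1   0    0 ]
  [ -4   -4  -3   -9 ]
R4 → R4 + 4·R1
  [ 1  5/2   0  3/2 ]
  [ 0    3   1    1 ]
  [ 0    1   0    0 ]
  [ 0    6  -3   -3 ]
R2 → 1/3·R2
  [ 1  5/2    0  3/2 ]
  [ 0    1  1/3  1/3 ]
  [ 0    1    0    0 ]
  [ 0    6   -3   -3 ]
R3 → R3 − R2
  [ 1  5/2     0   3/2 ]
  [ 0    1   1/3   1/3 ]
  [ 0    0  -1/3  -1/3 ]
  [ 0    6    -3    -3 ]
R4 → R4 − 6·R2
  [ 1  5/2     0   3/2 ]
  [ 0    1   1/3   1/3 ]
  [ 0    0  -1/3  -1/3 ]
  [ 0    0    -5    -5 ]
R3 → -3·R3
  [ 1  5/2    0  3/2 ]
  [ 0    1  1/3  1/3 ]
  [ 0    0    1    1 ]
  [ 0    0   -5   -5 ]
R4 → R4 + 5·R3
  [ 1  5/2    0  3/2 ]
  [ 0    1  1/3  1/3 ]
  [ 0    0    1    1 ]
  [ 0    0    0    0 ]
R2 → R2 − 1/3·R3
  [ 1  5/2  0  3/2 ]
  [ 0    1  0    0 ]
  [ 0    0  1    1 ]
  [ 0    0  0    0 ]
R1 → R1 − 5/2·R2
  [ 1  0  0  3/2 ]
  [ 0  1  0    0 ]
  [ 0  0  1    1 ]
  [ 0  0  0    0 ]

[[1, 0, 0, 3/2], [0, 1, 0, 0], [0, 0, 1, 1], [0, 0, 0, 0]]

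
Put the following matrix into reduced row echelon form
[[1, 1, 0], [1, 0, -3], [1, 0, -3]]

R2 -> R2 − R1
  [ 1   1   0 ]
  [ 0  -1  -3 ]
  [ 1   0  -3 ]
R3 -> R3 − R1
  [ 1   1   0 ]
  [ 0  -1  -3 ]
  [ 0  -1  -3 ]
R2 -> -1·R2
  [ 1   1   0 ]
  [ 0   1   3 ]
  [ 0  -1  -3 ]
R3 -> R3 + R2
  [ 1  1  0 ]
  [ 0  1  3 ]
  [ 0  0  0 ]
R1 -> R1 − R2
  [ 1  0  -3 ]
  [ 0  1   3 ]
  [ 0  0   0 ]

[[1, 0, -3], [0, 1, 3], [0, 0, 0]]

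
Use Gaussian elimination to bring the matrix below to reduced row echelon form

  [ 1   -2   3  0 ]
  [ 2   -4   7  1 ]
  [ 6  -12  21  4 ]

[[1, -2, 0, 0], [0, 0, 1, 0], [0, 0, 0, 1]]

R2 -> R2 − 2·R1
  [ 1   -2   3  0 ]
  [ 0    0   1  1 ]
  [ 6  -12  21  4 ]
R3 -> R3 − 6·R1
  [ 1  -2  3  0 ]
  [ 0   0  1  1 ]
  [ 0   0  3  4 ]
R3 -> R3 − 3·R2
  [ 1  -2  3  0 ]
  [ 0   0  1  1 ]
  [ 0   0  0  1 ]
R2 -> R2 − R3
  [ 1  -2  3  0 ]
  [ 0   0  1  0 ]
  [ 0   0  0  1 ]
R1 -> R1 − 3·R2
  [ 1  -2  0  0 ]
  [ 0   0  1  0 ]
  [ 0   0  0  1 ]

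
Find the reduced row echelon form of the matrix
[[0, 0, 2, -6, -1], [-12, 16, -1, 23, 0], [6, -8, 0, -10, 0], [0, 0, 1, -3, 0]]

ρ1 ↔ ρ2
  [ -12  16  -1   23   0 ]
  [   0   0   2   -6  -1 ]
  [   6  -8   0  -10   0 ]
  [   0   0   1   -3   0 ]
ρ1 := -1/12·ρ1
  [ 1  -4/3  1/12  -23/12   0 ]
  [ 0     0     2      -6  -1 ]
  [ 6    -8     0     -10   0 ]
  [ 0     0     1      -3   0 ]
ρ3 := ρ3 − 6·ρ1
  [ 1  -4/3  1/12  -23/12   0 ]
  [ 0     0     2      -6  -1 ]
  [ 0     0  -1/2     3/2   0 ]
  [ 0     0     1      -3   0 ]
ρ2 := 1/2·ρ2
  [ 1  -4/3  1/12  -23/12     0 ]
  [ 0     0     1      -3  -1/2 ]
  [ 0     0  -1/2     3/2     0 ]
  [ 0     0     1      -3     0 ]
ρ3 := ρ3 + 1/2·ρ2
  [ 1  -4/3  1/12  -23/12     0 ]
  [ 0     0     1      -3  -1/2 ]
  [ 0     0     0       0  -1/4 ]
  [ 0     0     1      -3     0 ]
ρ4 := ρ4 − ρ2
  [ 1  -4/3  1/12  -23/12     0 ]
  [ 0     0     1      -3  -1/2 ]
  [ 0     0     0       0  -1/4 ]
  [ 0     0     0       0   1/2 ]
ρ3 := -4·ρ3
  [ 1  -4/3  1/12  -23/12     0 ]
  [ 0     0     1      -3  -1/2 ]
  [ 0     0     0       0     1 ]
  [ 0     0     0       0   1/2 ]
ρ4 := ρ4 − 1/2·ρ3
  [ 1  -4/3  1/12  -23/12     0 ]
  [ 0     0     1      -3  -1/2 ]
  [ 0     0     0       0     1 ]
  [ 0     0     0       0     0 ]
ρ2 := ρ2 + 1/2·ρ3
  [ 1  -4/3  1/12  -23/12  0 ]
  [ 0     0     1      -3  0 ]
  [ 0     0     0       0  1 ]
  [ 0     0     0       0  0 ]
ρ1 := ρ1 − 1/12·ρ2
  [ 1  -4/3  0  -5/3  0 ]
  [ 0     0  1    -3  0 ]
  [ 0     0  0     0  1 ]
  [ 0     0  0     0  0 ]

[[1, -4/3, 0, -5/3, 0], [0, 0, 1, -3, 0], [0, 0, 0, 0, 1], [0, 0, 0, 0, 0]]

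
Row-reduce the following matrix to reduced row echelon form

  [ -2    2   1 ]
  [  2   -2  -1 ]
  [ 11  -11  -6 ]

[[1, -1, 0], [0, 0, 1], [0, 0, 0]]

R1 -> -1/2·R1
  [  1   -1  -1/2 ]
  [  2   -2    -1 ]
  [ 11  -11    -6 ]
R2 -> R2 − 2·R1
  [  1   -1  -1/2 ]
  [  0    0     0 ]
  [ 11  -11    -6 ]
R3 -> R3 − 11·R1
  [ 1  -1  -1/2 ]
  [ 0   0     0 ]
  [ 0   0  -1/2 ]
R2 <=> R3
  [ 1  -1  -1/2 ]
  [ 0   0  -1/2 ]
  [ 0   0     0 ]
R2 -> -2·R2
  [ 1  -1  -1/2 ]
  [ 0   0     1 ]
  [ 0   0     0 ]
R1 -> R1 + 1/2·R2
  [ 1  -1  0 ]
  [ 0   0  1 ]
  [ 0   0  0 ]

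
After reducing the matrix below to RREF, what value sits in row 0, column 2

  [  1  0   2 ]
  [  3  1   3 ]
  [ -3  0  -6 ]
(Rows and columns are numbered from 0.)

R2 := R2 − 3·R1
  [  1  0   2 ]
  [  0  1  -3 ]
  [ -3  0  -6 ]
R3 := R3 + 3·R1
  [ 1  0   2 ]
  [ 0  1  -3 ]
  [ 0  0   0 ]

2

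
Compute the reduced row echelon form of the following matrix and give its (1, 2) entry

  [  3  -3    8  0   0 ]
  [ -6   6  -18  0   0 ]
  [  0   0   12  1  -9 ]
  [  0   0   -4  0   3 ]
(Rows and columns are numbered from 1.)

ρ1 := 1/3·ρ1
  [  1  -1  8/3  0   0 ]
  [ -6   6  -18  0   0 ]
  [  0   0   12  1  -9 ]
  [  0   0   -4  0   3 ]
ρ2 := ρ2 + 6·ρ1
  [ 1  -1  8/3  0   0 ]
  [ 0   0   -2  0   0 ]
  [ 0   0   12  1  -9 ]
  [ 0   0   -4  0   3 ]
ρ2 := -1/2·ρ2
  [ 1  -1  8/3  0   0 ]
  [ 0   0    1  0   0 ]
  [ 0   0   12  1  -9 ]
  [ 0   0   -4  0   3 ]
ρ3 := ρ3 − 12·ρ2
  [ 1  -1  8/3  0   0 ]
  [ 0   0    1  0   0 ]
  [ 0   0    0  1  -9 ]
  [ 0   0   -4  0   3 ]
ρ4 := ρ4 + 4·ρ2
  [ 1  -1  8/3  0   0 ]
  [ 0   0    1  0   0 ]
  [ 0   0    0  1  -9 ]
  [ 0   0    0  0   3 ]
ρ4 := 1/3·ρ4
  [ 1  -1  8/3  0   0 ]
  [ 0   0    1  0   0 ]
  [ 0   0    0  1  -9 ]
  [ 0   0    0  0   1 ]
ρ3 := ρ3 + 9·ρ4
  [ 1  -1  8/3  0  0 ]
  [ 0   0    1  0  0 ]
  [ 0   0    0  1  0 ]
  [ 0   0    0  0  1 ]
ρ1 := ρ1 − 8/3·ρ2
  [ 1  -1  0  0  0 ]
  [ 0   0  1  0  0 ]
  [ 0   0  0  1  0 ]
  [ 0   0  0  0  1 ]

-1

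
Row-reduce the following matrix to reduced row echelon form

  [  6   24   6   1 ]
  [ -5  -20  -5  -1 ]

Multiply R1 by 1/6.
  [  1    4   1  1/6 ]
  [ -5  -20  -5   -1 ]
Add 5 times R1 to R2.
  [ 1  4  1   1/6 ]
  [ 0  0  0  -1/6 ]
Multiply R2 by -6.
  [ 1  4  1  1/6 ]
  [ 0  0  0    1 ]
Subtract 1/6 times R2 from R1.
  [ 1  4  1  0 ]
  [ 0  0  0  1 ]

[[1, 4, 1, 0], [0, 0, 0, 1]]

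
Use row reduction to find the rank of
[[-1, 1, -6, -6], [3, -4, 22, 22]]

rank = 2

R1 -> -1·R1
R2 -> R2 − 3·R1
R2 -> -1·R2
R1 -> R1 + R2
The reduced form has 2 nonzero rows.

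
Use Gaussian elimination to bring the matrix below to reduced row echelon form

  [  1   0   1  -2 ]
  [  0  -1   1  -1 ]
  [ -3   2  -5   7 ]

r3 := r3 + 3·r1
  [ 1   0   1  -2 ]
  [ 0  -1   1  -1 ]
  [ 0   2  -2   1 ]
r2 := -1·r2
  [ 1  0   1  -2 ]
  [ 0  1  -1   1 ]
  [ 0  2  -2   1 ]
r3 := r3 − 2·r2
  [ 1  0   1  -2 ]
  [ 0  1  -1   1 ]
  [ 0  0   0  -1 ]
r3 := -1·r3
  [ 1  0   1  -2 ]
  [ 0  1  -1   1 ]
  [ 0  0   0   1 ]
r2 := r2 − r3
  [ 1  0   1  -2 ]
  [ 0  1  -1   0 ]
  [ 0  0   0   1 ]
r1 := r1 + 2·r3
  [ 1  0   1  0 ]
  [ 0  1  -1  0 ]
  [ 0  0   0  1 ]

[[1, 0, 1, 0], [0, 1, -1, 0], [0, 0, 0, 1]]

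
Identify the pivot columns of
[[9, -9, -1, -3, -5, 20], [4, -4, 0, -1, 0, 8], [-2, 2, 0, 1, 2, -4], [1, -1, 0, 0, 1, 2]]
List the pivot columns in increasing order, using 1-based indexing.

ρ1 ← 1/9·ρ1
ρ2 ← ρ2 − 4·ρ1
ρ3 ← ρ3 + 2·ρ1
ρ4 ← ρ4 − ρ1
ρ2 ← 9/4·ρ2
ρ3 ← ρ3 + 2/9·ρ2
ρ4 ← ρ4 − 1/9·ρ2
ρ3 ← 2·ρ3
ρ4 ← ρ4 − 1/4·ρ3
ρ2 ← ρ2 − 3/4·ρ3
ρ1 ← ρ1 + 1/3·ρ3
ρ1 ← ρ1 + 1/9·ρ2
Pivot columns are the columns containing a leading 1.

1, 3, 4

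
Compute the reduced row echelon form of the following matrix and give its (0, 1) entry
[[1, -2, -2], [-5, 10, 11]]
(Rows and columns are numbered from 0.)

-2

Add 5 times R1 to R2.
  [ 1  -2  -2 ]
  [ 0   0   1 ]
Add 2 times R2 to R1.
  [ 1  -2  0 ]
  [ 0   0  1 ]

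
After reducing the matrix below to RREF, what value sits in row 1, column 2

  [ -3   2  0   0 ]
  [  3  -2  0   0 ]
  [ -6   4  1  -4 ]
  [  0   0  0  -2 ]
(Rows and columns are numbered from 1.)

ρ1 := -1/3·ρ1
ρ2 := ρ2 − 3·ρ1
ρ3 := ρ3 + 6·ρ1
ρ2 <=> ρ3
ρ3 <=> ρ4
ρ3 := -1/2·ρ3
ρ2 := ρ2 + 4·ρ3

-2/3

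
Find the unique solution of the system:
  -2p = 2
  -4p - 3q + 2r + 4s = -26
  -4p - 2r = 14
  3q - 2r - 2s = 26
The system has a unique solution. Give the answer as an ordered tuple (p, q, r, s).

Form the augmented matrix and row-reduce:
  [ -2   0   0   0  |    2 ]
  [ -4  -3   2   4  |  -26 ]
  [ -4   0  -2   0  |   14 ]
  [  0   3  -2  -2  |   26 ]
Multiply R1 by -1/2.
Add 4 times R1 to R2.
Add 4 times R1 to R3.
Multiply R2 by -1/3.
Subtract 3 times R2 from R4.
Multiply R3 by -1/2.
Multiply R4 by 1/2.
Add 4/3 times R4 to R2.
Add 2/3 times R3 to R2.
Reading off the last column: p = -1, q = 4, r = -5, s = -2.

(-1, 4, -5, -2)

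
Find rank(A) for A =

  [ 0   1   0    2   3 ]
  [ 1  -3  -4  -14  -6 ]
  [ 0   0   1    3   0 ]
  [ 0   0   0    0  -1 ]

rank = 4

r1 <=> r2
  [ 1  -3  -4  -14  -6 ]
  [ 0   1   0    2   3 ]
  [ 0   0   1    3   0 ]
  [ 0   0   0    0  -1 ]
r4 := -1·r4
  [ 1  -3  -4  -14  -6 ]
  [ 0   1   0    2   3 ]
  [ 0   0   1    3   0 ]
  [ 0   0   0    0   1 ]
r2 := r2 − 3·r4
  [ 1  -3  -4  -14  -6 ]
  [ 0   1   0    2   0 ]
  [ 0   0   1    3   0 ]
  [ 0   0   0    0   1 ]
r1 := r1 + 6·r4
  [ 1  -3  -4  -14  0 ]
  [ 0   1   0    2  0 ]
  [ 0   0   1    3  0 ]
  [ 0   0   0    0  1 ]
r1 := r1 + 4·r3
  [ 1  -3  0  -2  0 ]
  [ 0   1  0   2  0 ]
  [ 0   0  1   3  0 ]
  [ 0   0  0   0  1 ]
r1 := r1 + 3·r2
  [ 1  0  0  4  0 ]
  [ 0  1  0  2  0 ]
  [ 0  0  1  3  0 ]
  [ 0  0  0  0  1 ]
The reduced form has 4 nonzero rows.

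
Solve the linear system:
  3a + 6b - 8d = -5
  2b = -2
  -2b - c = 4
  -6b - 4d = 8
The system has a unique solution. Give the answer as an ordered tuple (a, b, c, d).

Form the augmented matrix and row-reduce:
  [ 3   6   0  -8  |  -5 ]
  [ 0   2   0   0  |  -2 ]
  [ 0  -2  -1   0  |   4 ]
  [ 0  -6   0  -4  |   8 ]
R1 → 1/3·R1
  [ 1   2   0  -8/3  |  -5/3 ]
  [ 0   2   0     0  |    -2 ]
  [ 0  -2  -1     0  |     4 ]
  [ 0  -6   0    -4  |     8 ]
R2 → 1/2·R2
  [ 1   2   0  -8/3  |  -5/3 ]
  [ 0   1   0     0  |    -1 ]
  [ 0  -2  -1     0  |     4 ]
  [ 0  -6   0    -4  |     8 ]
R3 → R3 + 2·R2
  [ 1   2   0  -8/3  |  -5/3 ]
  [ 0   1   0     0  |    -1 ]
  [ 0   0  -1     0  |     2 ]
  [ 0  -6   0    -4  |     8 ]
R4 → R4 + 6·R2
  [ 1  2   0  -8/3  |  -5/3 ]
  [ 0  1   0     0  |    -1 ]
  [ 0  0  -1     0  |     2 ]
  [ 0  0   0    -4  |     2 ]
R3 → -1·R3
  [ 1  2  0  -8/3  |  -5/3 ]
  [ 0  1  0     0  |    -1 ]
  [ 0  0  1     0  |    -2 ]
  [ 0  0  0    -4  |     2 ]
R4 → -1/4·R4
  [ 1  2  0  -8/3  |  -5/3 ]
  [ 0  1  0     0  |    -1 ]
  [ 0  0  1     0  |    -2 ]
  [ 0  0  0     1  |  -1/2 ]
R1 → R1 + 8/3·R4
  [ 1  2  0  0  |    -3 ]
  [ 0  1  0  0  |    -1 ]
  [ 0  0  1  0  |    -2 ]
  [ 0  0  0  1  |  -1/2 ]
R1 → R1 − 2·R2
  [ 1  0  0  0  |    -1 ]
  [ 0  1  0  0  |    -1 ]
  [ 0  0  1  0  |    -2 ]
  [ 0  0  0  1  |  -1/2 ]
Reading off the last column: a = -1, b = -1, c = -2, d = -1/2.

(-1, -1, -2, -1/2)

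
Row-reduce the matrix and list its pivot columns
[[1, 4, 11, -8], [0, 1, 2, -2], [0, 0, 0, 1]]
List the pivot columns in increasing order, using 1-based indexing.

r2 -> r2 + 2·r3
  [ 1  4  11  -8 ]
  [ 0  1   2   0 ]
  [ 0  0   0   1 ]
r1 -> r1 + 8·r3
  [ 1  4  11  0 ]
  [ 0  1   2  0 ]
  [ 0  0   0  1 ]
r1 -> r1 − 4·r2
  [ 1  0  3  0 ]
  [ 0  1  2  0 ]
  [ 0  0  0  1 ]
Pivot columns are the columns containing a leading 1.

1, 2, 4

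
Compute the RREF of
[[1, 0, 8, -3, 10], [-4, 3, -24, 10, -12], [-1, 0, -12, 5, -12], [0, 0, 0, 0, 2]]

[[1, 0, 0, 1, 0], [0, 1, 0, 2/3, 0], [0, 0, 1, -1/2, 0], [0, 0, 0, 0, 1]]

r2 → r2 + 4·r1
  [  1  0    8  -3   10 ]
  [  0  3    8  -2   28 ]
  [ -1  0  -12   5  -12 ]
  [  0  0    0   0    2 ]
r3 → r3 + r1
  [ 1  0   8  -3  10 ]
  [ 0  3   8  -2  28 ]
  [ 0  0  -4   2  -2 ]
  [ 0  0   0   0   2 ]
r2 → 1/3·r2
  [ 1  0    8    -3    10 ]
  [ 0  1  8/3  -2/3  28/3 ]
  [ 0  0   -4     2    -2 ]
  [ 0  0    0     0     2 ]
r3 → -1/4·r3
  [ 1  0    8    -3    10 ]
  [ 0  1  8/3  -2/3  28/3 ]
  [ 0  0    1  -1/2   1/2 ]
  [ 0  0    0     0     2 ]
r4 → 1/2·r4
  [ 1  0    8    -3    10 ]
  [ 0  1  8/3  -2/3  28/3 ]
  [ 0  0    1  -1/2   1/2 ]
  [ 0  0    0     0     1 ]
r3 → r3 − 1/2·r4
  [ 1  0    8    -3    10 ]
  [ 0  1  8/3  -2/3  28/3 ]
  [ 0  0    1  -1/2     0 ]
  [ 0  0    0     0     1 ]
r2 → r2 − 28/3·r4
  [ 1  0    8    -3  10 ]
  [ 0  1  8/3  -2/3   0 ]
  [ 0  0    1  -1/2   0 ]
  [ 0  0    0     0   1 ]
r1 → r1 − 10·r4
  [ 1  0    8    -3  0 ]
  [ 0  1  8/3  -2/3  0 ]
  [ 0  0    1  -1/2  0 ]
  [ 0  0    0     0  1 ]
r2 → r2 − 8/3·r3
  [ 1  0  8    -3  0 ]
  [ 0  1  0   2/3  0 ]
  [ 0  0  1  -1/2  0 ]
  [ 0  0  0     0  1 ]
r1 → r1 − 8·r3
  [ 1  0  0     1  0 ]
  [ 0  1  0   2/3  0 ]
  [ 0  0  1  -1/2  0 ]
  [ 0  0  0     0  1 ]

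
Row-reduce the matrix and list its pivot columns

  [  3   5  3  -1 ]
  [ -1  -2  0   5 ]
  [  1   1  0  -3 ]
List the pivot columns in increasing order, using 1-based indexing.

1, 2, 3

r1 → 1/3·r1
  [  1  5/3  1  -1/3 ]
  [ -1   -2  0     5 ]
  [  1    1  0    -3 ]
r2 → r2 + r1
  [ 1   5/3  1  -1/3 ]
  [ 0  -1/3  1  14/3 ]
  [ 1     1  0    -3 ]
r3 → r3 − r1
  [ 1   5/3   1  -1/3 ]
  [ 0  -1/3   1  14/3 ]
  [ 0  -2/3  -1  -8/3 ]
r2 → -3·r2
  [ 1   5/3   1  -1/3 ]
  [ 0     1  -3   -14 ]
  [ 0  -2/3  -1  -8/3 ]
r3 → r3 + 2/3·r2
  [ 1  5/3   1  -1/3 ]
  [ 0    1  -3   -14 ]
  [ 0    0  -3   -12 ]
r3 → -1/3·r3
  [ 1  5/3   1  -1/3 ]
  [ 0    1  -3   -14 ]
  [ 0    0   1     4 ]
r2 → r2 + 3·r3
  [ 1  5/3  1  -1/3 ]
  [ 0    1  0    -2 ]
  [ 0    0  1     4 ]
r1 → r1 − r3
  [ 1  5/3  0  -13/3 ]
  [ 0    1  0     -2 ]
  [ 0    0  1      4 ]
r1 → r1 − 5/3·r2
  [ 1  0  0  -1 ]
  [ 0  1  0  -2 ]
  [ 0  0  1   4 ]
Pivot columns are the columns containing a leading 1.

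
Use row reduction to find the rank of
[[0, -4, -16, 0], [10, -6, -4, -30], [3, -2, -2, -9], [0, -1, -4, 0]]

r1 <=> r2
  [ 10  -6   -4  -30 ]
  [  0  -4  -16    0 ]
  [  3  -2   -2   -9 ]
  [  0  -1   -4    0 ]
r1 -> 1/10·r1
  [ 1  -3/5  -2/5  -3 ]
  [ 0    -4   -16   0 ]
  [ 3    -2    -2  -9 ]
  [ 0    -1    -4   0 ]
r3 -> r3 − 3·r1
  [ 1  -3/5  -2/5  -3 ]
  [ 0    -4   -16   0 ]
  [ 0  -1/5  -4/5   0 ]
  [ 0    -1    -4   0 ]
r2 -> -1/4·r2
  [ 1  -3/5  -2/5  -3 ]
  [ 0     1     4   0 ]
  [ 0  -1/5  -4/5   0 ]
  [ 0    -1    -4   0 ]
r3 -> r3 + 1/5·r2
  [ 1  -3/5  -2/5  -3 ]
  [ 0     1     4   0 ]
  [ 0     0     0   0 ]
  [ 0    -1    -4   0 ]
r4 -> r4 + r2
  [ 1  -3/5  -2/5  -3 ]
  [ 0     1     4   0 ]
  [ 0     0     0   0 ]
  [ 0     0     0   0 ]
r1 -> r1 + 3/5·r2
  [ 1  0  2  -3 ]
  [ 0  1  4   0 ]
  [ 0  0  0   0 ]
  [ 0  0  0   0 ]
The reduced form has 2 nonzero rows.

rank = 2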